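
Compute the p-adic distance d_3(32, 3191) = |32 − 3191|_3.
d_3(32, 3191) = 1/243

Step 1 — x − y = 32 − 3191 = -3159. Step 2 — v_3(-3159) = 5 (factor: -3159 = −(3^5 · 13); the sign does not affect v_p). Step 3 — |x − y|_3 = 3^{-5} = 1/243.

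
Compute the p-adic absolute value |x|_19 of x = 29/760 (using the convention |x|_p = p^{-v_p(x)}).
|29/760|_19 = 19

Step 1 — compute v_19(x) by factoring powers of 19 out of the numerator and denominator: v_19(29/760) = -1. Step 2 — apply |x|_p = p^{-v_p(x)} = 19^{1} = 19.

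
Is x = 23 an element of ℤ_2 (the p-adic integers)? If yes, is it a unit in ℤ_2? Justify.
x ∈ ℤ_2^× (unit); v_2(x) = 0

ℤ_2 = {x ∈ ℚ_2 : v_2(x) ≥ 0} and ℤ_2^× = {x ∈ ℤ_2 : v_2(x) = 0}. Here v_2(23) = v_2(num) − v_2(den) = 0; compare against these criteria.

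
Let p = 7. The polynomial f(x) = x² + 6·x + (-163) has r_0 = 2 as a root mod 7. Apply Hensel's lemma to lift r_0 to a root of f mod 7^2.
r_1 = 2 (mod 49)

Hensel: r_{i+1} = r_i − f(r_i)·(f′(r_i))^{-1} mod 7^{i+2}, f′(x) = 2x + 6. Iterate:
  r_0 = 2 (mod 7)
  r_1 = 2 (mod 49)
Final: r = 2 satisfies f(r) ≡ 0 mod 7^2.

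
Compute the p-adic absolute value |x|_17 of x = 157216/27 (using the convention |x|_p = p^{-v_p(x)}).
|157216/27|_17 = 1/4913

Step 1 — compute v_17(x) by factoring powers of 17 out of the numerator and denominator: v_17(157216/27) = 3. Step 2 — apply |x|_p = p^{-v_p(x)} = 17^{-3} = 1/4913.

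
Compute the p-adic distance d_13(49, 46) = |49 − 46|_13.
d_13(49, 46) = 1

Step 1 — x − y = 49 − 46 = 3. Step 2 — v_13(3) = 0 (factor: 3 = (13^0 · 3); the sign does not affect v_p). Step 3 — |x − y|_13 = 13^{0} = 1.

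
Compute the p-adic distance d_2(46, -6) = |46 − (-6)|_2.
d_2(46, -6) = 1/4

Step 1 — x − y = 46 − (-6) = 52. Step 2 — v_2(52) = 2 (factor: 52 = (2^2 · 13); the sign does not affect v_p). Step 3 — |x − y|_2 = 2^{-2} = 1/4.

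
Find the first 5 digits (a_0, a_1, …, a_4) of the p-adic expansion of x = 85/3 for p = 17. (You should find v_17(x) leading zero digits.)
(a_0, …, a_4) = (0, 13, 5, 11, 5)

v_17(85/3) = 1, so a_0 = ... = a_0 = 0. Factor out: x = 17^1 · u with u = 5/3 a unit in ℤ_17. Expand u iteratively via a_{v+i} = u_i mod 17, u_{i+1} = (u_i − a_{v+i})/17:
  u_0 = 5/3;  a_1 = 13;  u_1 = (u_0 − 13)/17 = -2/3
  u_1 = -2/3;  a_2 = 5;  u_2 = (u_1 − 5)/17 = -1/3
  u_2 = -1/3;  a_3 = 11;  u_3 = (u_2 − 11)/17 = -2/3
  u_3 = -2/3;  a_4 = 5;  u_4 = (u_3 − 5)/17 = -1/3
Digits: (0, 13, 5, 11, 5).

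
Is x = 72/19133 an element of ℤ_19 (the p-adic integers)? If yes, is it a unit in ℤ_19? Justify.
x ∉ ℤ_19 (v_19(x) = -2 < 0)

ℤ_19 = {x ∈ ℚ_19 : v_19(x) ≥ 0} and ℤ_19^× = {x ∈ ℤ_19 : v_19(x) = 0}. Here v_19(72/19133) = v_19(num) − v_19(den) = -2; compare against these criteria.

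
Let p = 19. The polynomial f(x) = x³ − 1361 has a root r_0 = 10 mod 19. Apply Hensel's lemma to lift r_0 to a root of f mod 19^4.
r_3 = 25641 (mod 130321)

Hensel: r_{i+1} = r_i − f(r_i)/f′(r_i) mod 19^{i+2}, where f′(x) = 3x². Iterate:
  r_0 = 10 (mod 19)
  r_1 = 10 (mod 361)
  r_2 = 5064 (mod 6859)
  r_3 = 25641 (mod 130321)
Final: r = 25641 with f(r) ≡ 0 mod 19^4.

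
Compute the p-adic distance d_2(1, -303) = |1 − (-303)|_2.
d_2(1, -303) = 1/16

Step 1 — x − y = 1 − (-303) = 304. Step 2 — v_2(304) = 4 (factor: 304 = (2^4 · 19); the sign does not affect v_p). Step 3 — |x − y|_2 = 2^{-4} = 1/16.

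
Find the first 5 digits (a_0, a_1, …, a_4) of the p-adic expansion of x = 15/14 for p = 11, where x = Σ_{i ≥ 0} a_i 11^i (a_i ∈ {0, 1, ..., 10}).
(a_0, …, a_4) = (5, 2, 10, 3, 2)

v_11(15/14) = 0 (numerator and denominator both coprime to 11), so x ∈ ℤ_11^×. Compute digits iteratively via a_i = x_i mod 11, x_{i+1} = (x_i − a_i)/11, with x_0 = x:
  x_0 = 15/14;  a_0 = 5;  x_1 = (x_0 − 5)/11 = -5/14
  x_1 = -5/14;  a_1 = 2;  x_2 = (x_1 − 2)/11 = -3/14
  x_2 = -3/14;  a_2 = 10;  x_3 = (x_2 − 10)/11 = -13/14
  x_3 = -13/14;  a_3 = 3;  x_4 = (x_3 − 3)/11 = -5/14
  x_4 = -5/14;  a_4 = 2;  x_5 = (x_4 − 2)/11 = -3/14
Digits: (5, 2, 10, 3, 2).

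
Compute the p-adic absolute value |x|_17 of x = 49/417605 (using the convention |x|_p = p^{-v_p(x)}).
|49/417605|_17 = 83521

Step 1 — compute v_17(x) by factoring powers of 17 out of the numerator and denominator: v_17(49/417605) = -4. Step 2 — apply |x|_p = p^{-v_p(x)} = 17^{4} = 83521.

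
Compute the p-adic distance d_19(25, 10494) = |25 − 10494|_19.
d_19(25, 10494) = 1/361

Step 1 — x − y = 25 − 10494 = -10469. Step 2 — v_19(-10469) = 2 (factor: -10469 = −(19^2 · 29); the sign does not affect v_p). Step 3 — |x − y|_19 = 19^{-2} = 1/361.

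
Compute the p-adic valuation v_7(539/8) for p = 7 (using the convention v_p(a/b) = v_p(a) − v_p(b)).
v_7(539/8) = 2

Factor powers of 7 from the numerator and denominator of the reduced fraction: 539 = 7^2 · 11 and 8 = 7^0 · 8. Apply v_p(a/b) = v_p(a) − v_p(b): v_7(539/8) = 2 − 0 = 2.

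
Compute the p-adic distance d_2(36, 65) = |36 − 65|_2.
d_2(36, 65) = 1

Step 1 — x − y = 36 − 65 = -29. Step 2 — v_2(-29) = 0 (factor: -29 = −(2^0 · 29); the sign does not affect v_p). Step 3 — |x − y|_2 = 2^{0} = 1.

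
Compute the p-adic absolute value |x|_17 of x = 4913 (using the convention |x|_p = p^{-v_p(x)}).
|4913|_17 = 1/4913

Step 1 — compute v_17(x) by factoring powers of 17 out of the numerator and denominator: v_17(4913) = 3. Step 2 — apply |x|_p = p^{-v_p(x)} = 17^{-3} = 1/4913.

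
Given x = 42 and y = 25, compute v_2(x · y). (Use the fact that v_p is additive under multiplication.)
v_2(1050) = 1

v_p(x) = 1 (factor: 42 = 2^1 · 21); v_p(y) = 0 (factor: 25 = 2^0 · 25). Additivity: v_p(xy) = v_p(x) + v_p(y) = 1 + 0 = 1. (Direct check: xy = 1050 = 2^1 · (525).)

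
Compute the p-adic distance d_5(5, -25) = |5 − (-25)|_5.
d_5(5, -25) = 1/5

Step 1 — x − y = 5 − (-25) = 30. Step 2 — v_5(30) = 1 (factor: 30 = (5^1 · 6); the sign does not affect v_p). Step 3 — |x − y|_5 = 5^{-1} = 1/5.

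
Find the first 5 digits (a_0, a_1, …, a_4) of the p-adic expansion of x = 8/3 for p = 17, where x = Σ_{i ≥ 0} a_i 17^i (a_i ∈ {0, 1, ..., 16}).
(a_0, …, a_4) = (14, 5, 11, 5, 11)

v_17(8/3) = 0 (numerator and denominator both coprime to 17), so x ∈ ℤ_17^×. Compute digits iteratively via a_i = x_i mod 17, x_{i+1} = (x_i − a_i)/17, with x_0 = x:
  x_0 = 8/3;  a_0 = 14;  x_1 = (x_0 − 14)/17 = -2/3
  x_1 = -2/3;  a_1 = 5;  x_2 = (x_1 − 5)/17 = -1/3
  x_2 = -1/3;  a_2 = 11;  x_3 = (x_2 − 11)/17 = -2/3
  x_3 = -2/3;  a_3 = 5;  x_4 = (x_3 − 5)/17 = -1/3
  x_4 = -1/3;  a_4 = 11;  x_5 = (x_4 − 11)/17 = -2/3
Digits: (14, 5, 11, 5, 11).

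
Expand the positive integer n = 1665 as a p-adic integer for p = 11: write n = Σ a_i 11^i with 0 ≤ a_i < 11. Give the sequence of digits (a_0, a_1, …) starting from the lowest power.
(a_0, a_1, …) = (4, 8, 2, 1)

Repeated division by 11 gives the digits low-to-high: 1665 = 4 + 8·11^1 + 2·11^2 + 1·11^3. Digit sequence: (4, 8, 2, 1).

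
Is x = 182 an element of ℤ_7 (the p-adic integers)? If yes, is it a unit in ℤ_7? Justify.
x ∈ ℤ_7 but not a unit; v_7(x) = 1 > 0

ℤ_7 = {x ∈ ℚ_7 : v_7(x) ≥ 0} and ℤ_7^× = {x ∈ ℤ_7 : v_7(x) = 0}. Here v_7(182) = v_7(num) − v_7(den) = 1; compare against these criteria.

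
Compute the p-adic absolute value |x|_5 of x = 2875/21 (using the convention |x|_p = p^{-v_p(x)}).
|2875/21|_5 = 1/125

Step 1 — compute v_5(x) by factoring powers of 5 out of the numerator and denominator: v_5(2875/21) = 3. Step 2 — apply |x|_p = p^{-v_p(x)} = 5^{-3} = 1/125.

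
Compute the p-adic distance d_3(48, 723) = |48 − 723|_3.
d_3(48, 723) = 1/27

Step 1 — x − y = 48 − 723 = -675. Step 2 — v_3(-675) = 3 (factor: -675 = −(3^3 · 25); the sign does not affect v_p). Step 3 — |x − y|_3 = 3^{-3} = 1/27.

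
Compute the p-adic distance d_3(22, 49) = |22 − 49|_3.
d_3(22, 49) = 1/27

Step 1 — x − y = 22 − 49 = -27. Step 2 — v_3(-27) = 3 (factor: -27 = −(3^3 · 1); the sign does not affect v_p). Step 3 — |x − y|_3 = 3^{-3} = 1/27.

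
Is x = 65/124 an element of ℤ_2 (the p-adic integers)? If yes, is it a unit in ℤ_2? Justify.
x ∉ ℤ_2 (v_2(x) = -2 < 0)

ℤ_2 = {x ∈ ℚ_2 : v_2(x) ≥ 0} and ℤ_2^× = {x ∈ ℤ_2 : v_2(x) = 0}. Here v_2(65/124) = v_2(num) − v_2(den) = -2; compare against these criteria.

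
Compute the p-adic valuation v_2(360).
v_2(360) = 3

v_2(n) is the largest exponent k such that 2^k divides n. Factor out: 360 = 2^3 · 45. (Sign doesn't affect v_p.) So v_2(360) = 3.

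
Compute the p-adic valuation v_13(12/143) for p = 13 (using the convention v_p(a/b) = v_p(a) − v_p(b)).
v_13(12/143) = -1

Factor powers of 13 from the numerator and denominator of the reduced fraction: 12 = 13^0 · 12 and 143 = 13^1 · 11. Apply v_p(a/b) = v_p(a) − v_p(b): v_13(12/143) = 0 − 1 = -1.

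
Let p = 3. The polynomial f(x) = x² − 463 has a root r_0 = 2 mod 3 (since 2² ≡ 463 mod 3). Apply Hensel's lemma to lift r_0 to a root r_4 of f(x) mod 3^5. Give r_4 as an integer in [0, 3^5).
r_4 = 56 (mod 243)

Hensel's recurrence: r_{i+1} = r_i − f(r_i)·(f′(r_i))^{-1} mod 3^{i+2}, with f′(x) = 2x. Iterate:
  r_0 = 2 (mod 3)
  r_1 = 2 (mod 9)
  r_2 = 2 (mod 27)
  r_3 = 56 (mod 81)
  r_4 = 56 (mod 243)
Final: r_4 = 56, and one checks f(r_4) ≡ 0 mod 3^5.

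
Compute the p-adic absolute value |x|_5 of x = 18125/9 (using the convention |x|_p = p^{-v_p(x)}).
|18125/9|_5 = 1/625

Step 1 — compute v_5(x) by factoring powers of 5 out of the numerator and denominator: v_5(18125/9) = 4. Step 2 — apply |x|_p = p^{-v_p(x)} = 5^{-4} = 1/625.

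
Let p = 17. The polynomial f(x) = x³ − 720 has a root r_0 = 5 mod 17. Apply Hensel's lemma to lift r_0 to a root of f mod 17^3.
r_2 = 4136 (mod 4913)

Hensel: r_{i+1} = r_i − f(r_i)/f′(r_i) mod 17^{i+2}, where f′(x) = 3x². Iterate:
  r_0 = 5 (mod 17)
  r_1 = 90 (mod 289)
  r_2 = 4136 (mod 4913)
Final: r = 4136 with f(r) ≡ 0 mod 17^3.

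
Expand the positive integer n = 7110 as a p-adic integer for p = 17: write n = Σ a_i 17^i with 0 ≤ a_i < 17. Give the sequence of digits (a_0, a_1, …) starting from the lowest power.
(a_0, a_1, …) = (4, 10, 7, 1)

Repeated division by 17 gives the digits low-to-high: 7110 = 4 + 10·17^1 + 7·17^2 + 1·17^3. Digit sequence: (4, 10, 7, 1).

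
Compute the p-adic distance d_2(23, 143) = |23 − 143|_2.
d_2(23, 143) = 1/8

Step 1 — x − y = 23 − 143 = -120. Step 2 — v_2(-120) = 3 (factor: -120 = −(2^3 · 15); the sign does not affect v_p). Step 3 — |x − y|_2 = 2^{-3} = 1/8.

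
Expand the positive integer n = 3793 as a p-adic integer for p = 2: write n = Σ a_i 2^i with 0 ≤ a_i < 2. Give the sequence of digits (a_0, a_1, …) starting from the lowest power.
(a_0, a_1, …) = (1, 0, 0, 0, 1, 0, 1, 1, 0, 1, 1, 1)

Repeated division by 2 gives the digits low-to-high: 3793 = 1 + 1·2^4 + 1·2^6 + 1·2^7 + 1·2^9 + 1·2^10 + 1·2^11. Digit sequence: (1, 0, 0, 0, 1, 0, 1, 1, 0, 1, 1, 1).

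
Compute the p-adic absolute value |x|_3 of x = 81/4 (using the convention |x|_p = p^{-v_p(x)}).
|81/4|_3 = 1/81

Step 1 — compute v_3(x) by factoring powers of 3 out of the numerator and denominator: v_3(81/4) = 4. Step 2 — apply |x|_p = p^{-v_p(x)} = 3^{-4} = 1/81.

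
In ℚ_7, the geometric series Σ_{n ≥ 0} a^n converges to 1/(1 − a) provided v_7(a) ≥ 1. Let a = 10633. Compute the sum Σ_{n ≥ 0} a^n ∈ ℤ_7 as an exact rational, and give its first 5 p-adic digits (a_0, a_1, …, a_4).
Σ a^n = 1/(1 − a) = -1/10632;  first 5 digits = (1, 0, 0, 3, 4)

v_7(a) = 3 ≥ 1, so the series converges in ℤ_7 to 1/(1 − a) = 1/(1 − 10633) = -1/10632. Expand this rational in ℤ_7: compute digits iteratively via d_i = x_i mod 7, x_{i+1} = (x_i − d_i)/7. The first 5 digits are (1, 0, 0, 3, 4).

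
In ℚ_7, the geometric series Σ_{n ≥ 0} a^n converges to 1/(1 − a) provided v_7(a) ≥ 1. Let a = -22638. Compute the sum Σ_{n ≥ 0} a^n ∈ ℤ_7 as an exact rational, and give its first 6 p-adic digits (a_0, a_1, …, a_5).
Σ a^n = 1/(1 − a) = 1/22639;  first 6 digits = (1, 0, 0, 4, 4, 5)

v_7(a) = 3 ≥ 1, so the series converges in ℤ_7 to 1/(1 − a) = 1/(1 − (-22638)) = 1/22639. Expand this rational in ℤ_7: compute digits iteratively via d_i = x_i mod 7, x_{i+1} = (x_i − d_i)/7. The first 6 digits are (1, 0, 0, 4, 4, 5).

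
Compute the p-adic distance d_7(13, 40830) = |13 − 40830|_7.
d_7(13, 40830) = 1/2401

Step 1 — x − y = 13 − 40830 = -40817. Step 2 — v_7(-40817) = 4 (factor: -40817 = −(7^4 · 17); the sign does not affect v_p). Step 3 — |x − y|_7 = 7^{-4} = 1/2401.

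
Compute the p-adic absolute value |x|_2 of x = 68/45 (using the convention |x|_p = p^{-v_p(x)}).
|68/45|_2 = 1/4

Step 1 — compute v_2(x) by factoring powers of 2 out of the numerator and denominator: v_2(68/45) = 2. Step 2 — apply |x|_p = p^{-v_p(x)} = 2^{-2} = 1/4.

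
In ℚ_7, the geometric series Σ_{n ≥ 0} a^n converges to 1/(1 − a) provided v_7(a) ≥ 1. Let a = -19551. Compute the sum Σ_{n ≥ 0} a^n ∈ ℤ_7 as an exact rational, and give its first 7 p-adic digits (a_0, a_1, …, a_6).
Σ a^n = 1/(1 − a) = 1/19552;  first 7 digits = (1, 0, 0, 6, 5, 5, 0)

v_7(a) = 3 ≥ 1, so the series converges in ℤ_7 to 1/(1 − a) = 1/(1 − (-19551)) = 1/19552. Expand this rational in ℤ_7: compute digits iteratively via d_i = x_i mod 7, x_{i+1} = (x_i − d_i)/7. The first 7 digits are (1, 0, 0, 6, 5, 5, 0).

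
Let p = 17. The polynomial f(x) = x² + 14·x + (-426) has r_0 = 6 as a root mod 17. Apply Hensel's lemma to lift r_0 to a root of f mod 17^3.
r_2 = 1485 (mod 4913)

Hensel: r_{i+1} = r_i − f(r_i)·(f′(r_i))^{-1} mod 17^{i+2}, f′(x) = 2x + 14. Iterate:
  r_0 = 6 (mod 17)
  r_1 = 40 (mod 289)
  r_2 = 1485 (mod 4913)
Final: r = 1485 satisfies f(r) ≡ 0 mod 17^3.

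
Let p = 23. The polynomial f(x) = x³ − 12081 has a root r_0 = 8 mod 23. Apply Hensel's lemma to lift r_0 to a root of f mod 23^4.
r_3 = 37360 (mod 279841)

Hensel: r_{i+1} = r_i − f(r_i)/f′(r_i) mod 23^{i+2}, where f′(x) = 3x². Iterate:
  r_0 = 8 (mod 23)
  r_1 = 330 (mod 529)
  r_2 = 859 (mod 12167)
  r_3 = 37360 (mod 279841)
Final: r = 37360 with f(r) ≡ 0 mod 23^4.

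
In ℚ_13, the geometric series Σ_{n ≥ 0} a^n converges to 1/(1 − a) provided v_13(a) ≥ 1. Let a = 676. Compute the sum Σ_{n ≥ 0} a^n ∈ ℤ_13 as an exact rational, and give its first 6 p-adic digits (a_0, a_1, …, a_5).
Σ a^n = 1/(1 − a) = -1/675;  first 6 digits = (1, 0, 4, 0, 3, 1)

v_13(a) = 2 ≥ 1, so the series converges in ℤ_13 to 1/(1 − a) = 1/(1 − 676) = -1/675. Expand this rational in ℤ_13: compute digits iteratively via d_i = x_i mod 13, x_{i+1} = (x_i − d_i)/13. The first 6 digits are (1, 0, 4, 0, 3, 1).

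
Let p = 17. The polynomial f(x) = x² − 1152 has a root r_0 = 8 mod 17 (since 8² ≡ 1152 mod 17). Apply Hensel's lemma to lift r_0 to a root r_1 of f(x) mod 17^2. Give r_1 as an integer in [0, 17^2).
r_1 = 76 (mod 289)

Hensel's recurrence: r_{i+1} = r_i − f(r_i)·(f′(r_i))^{-1} mod 17^{i+2}, with f′(x) = 2x. Iterate:
  r_0 = 8 (mod 17)
  r_1 = 76 (mod 289)
Final: r_1 = 76, and one checks f(r_1) ≡ 0 mod 17^2.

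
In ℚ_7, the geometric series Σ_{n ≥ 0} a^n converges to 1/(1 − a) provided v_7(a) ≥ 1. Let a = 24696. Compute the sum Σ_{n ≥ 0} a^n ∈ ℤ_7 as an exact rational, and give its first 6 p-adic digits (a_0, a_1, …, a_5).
Σ a^n = 1/(1 − a) = -1/24695;  first 6 digits = (1, 0, 0, 2, 3, 1)

v_7(a) = 3 ≥ 1, so the series converges in ℤ_7 to 1/(1 − a) = 1/(1 − 24696) = -1/24695. Expand this rational in ℤ_7: compute digits iteratively via d_i = x_i mod 7, x_{i+1} = (x_i − d_i)/7. The first 6 digits are (1, 0, 0, 2, 3, 1).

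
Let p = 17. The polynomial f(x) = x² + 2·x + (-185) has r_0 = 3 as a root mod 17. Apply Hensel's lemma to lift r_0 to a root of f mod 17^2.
r_1 = 241 (mod 289)

Hensel: r_{i+1} = r_i − f(r_i)·(f′(r_i))^{-1} mod 17^{i+2}, f′(x) = 2x + 2. Iterate:
  r_0 = 3 (mod 17)
  r_1 = 241 (mod 289)
Final: r = 241 satisfies f(r) ≡ 0 mod 17^2.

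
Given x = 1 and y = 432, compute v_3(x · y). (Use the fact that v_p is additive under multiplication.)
v_3(432) = 3

v_p(x) = 0 (factor: 1 = 3^0 · 1); v_p(y) = 3 (factor: 432 = 3^3 · 16). Additivity: v_p(xy) = v_p(x) + v_p(y) = 0 + 3 = 3. (Direct check: xy = 432 = 3^3 · (16).)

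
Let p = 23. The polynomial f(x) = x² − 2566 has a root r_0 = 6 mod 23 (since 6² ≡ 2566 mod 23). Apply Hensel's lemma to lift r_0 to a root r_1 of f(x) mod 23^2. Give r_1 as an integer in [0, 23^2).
r_1 = 305 (mod 529)

Hensel's recurrence: r_{i+1} = r_i − f(r_i)·(f′(r_i))^{-1} mod 23^{i+2}, with f′(x) = 2x. Iterate:
  r_0 = 6 (mod 23)
  r_1 = 305 (mod 529)
Final: r_1 = 305, and one checks f(r_1) ≡ 0 mod 23^2.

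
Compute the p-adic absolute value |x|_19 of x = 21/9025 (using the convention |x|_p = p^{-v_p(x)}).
|21/9025|_19 = 361

Step 1 — compute v_19(x) by factoring powers of 19 out of the numerator and denominator: v_19(21/9025) = -2. Step 2 — apply |x|_p = p^{-v_p(x)} = 19^{2} = 361.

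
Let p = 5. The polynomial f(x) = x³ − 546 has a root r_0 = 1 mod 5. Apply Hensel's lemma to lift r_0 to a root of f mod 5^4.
r_3 = 166 (mod 625)

Hensel: r_{i+1} = r_i − f(r_i)/f′(r_i) mod 5^{i+2}, where f′(x) = 3x². Iterate:
  r_0 = 1 (mod 5)
  r_1 = 16 (mod 25)
  r_2 = 41 (mod 125)
  r_3 = 166 (mod 625)
Final: r = 166 with f(r) ≡ 0 mod 5^4.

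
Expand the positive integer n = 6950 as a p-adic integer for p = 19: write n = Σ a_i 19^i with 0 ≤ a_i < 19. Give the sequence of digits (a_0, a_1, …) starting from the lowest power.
(a_0, a_1, …) = (15, 4, 0, 1)

Repeated division by 19 gives the digits low-to-high: 6950 = 15 + 4·19^1 + 1·19^3. Digit sequence: (15, 4, 0, 1).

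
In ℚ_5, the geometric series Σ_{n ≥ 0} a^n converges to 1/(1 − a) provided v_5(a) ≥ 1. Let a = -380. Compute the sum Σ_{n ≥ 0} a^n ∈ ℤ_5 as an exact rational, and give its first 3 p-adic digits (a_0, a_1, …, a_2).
Σ a^n = 1/(1 − a) = 1/381;  first 3 digits = (1, 4, 0)

v_5(a) = 1 ≥ 1, so the series converges in ℤ_5 to 1/(1 − a) = 1/(1 − (-380)) = 1/381. Expand this rational in ℤ_5: compute digits iteratively via d_i = x_i mod 5, x_{i+1} = (x_i − d_i)/5. The first 3 digits are (1, 4, 0).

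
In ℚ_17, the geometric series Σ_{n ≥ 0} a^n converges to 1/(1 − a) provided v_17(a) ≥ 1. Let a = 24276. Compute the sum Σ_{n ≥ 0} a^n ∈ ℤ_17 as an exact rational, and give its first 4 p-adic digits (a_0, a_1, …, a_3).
Σ a^n = 1/(1 − a) = -1/24275;  first 4 digits = (1, 0, 16, 4)

v_17(a) = 2 ≥ 1, so the series converges in ℤ_17 to 1/(1 − a) = 1/(1 − 24276) = -1/24275. Expand this rational in ℤ_17: compute digits iteratively via d_i = x_i mod 17, x_{i+1} = (x_i − d_i)/17. The first 4 digits are (1, 0, 16, 4).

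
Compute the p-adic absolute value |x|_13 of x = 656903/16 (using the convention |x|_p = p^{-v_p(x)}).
|656903/16|_13 = 1/28561

Step 1 — compute v_13(x) by factoring powers of 13 out of the numerator and denominator: v_13(656903/16) = 4. Step 2 — apply |x|_p = p^{-v_p(x)} = 13^{-4} = 1/28561.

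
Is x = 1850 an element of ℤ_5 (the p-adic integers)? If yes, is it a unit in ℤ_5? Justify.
x ∈ ℤ_5 but not a unit; v_5(x) = 2 > 0

ℤ_5 = {x ∈ ℚ_5 : v_5(x) ≥ 0} and ℤ_5^× = {x ∈ ℤ_5 : v_5(x) = 0}. Here v_5(1850) = v_5(num) − v_5(den) = 2; compare against these criteria.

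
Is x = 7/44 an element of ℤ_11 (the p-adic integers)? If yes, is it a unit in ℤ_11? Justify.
x ∉ ℤ_11 (v_11(x) = -1 < 0)

ℤ_11 = {x ∈ ℚ_11 : v_11(x) ≥ 0} and ℤ_11^× = {x ∈ ℤ_11 : v_11(x) = 0}. Here v_11(7/44) = v_11(num) − v_11(den) = -1; compare against these criteria.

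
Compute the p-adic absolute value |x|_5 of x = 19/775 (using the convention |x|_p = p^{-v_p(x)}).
|19/775|_5 = 25

Step 1 — compute v_5(x) by factoring powers of 5 out of the numerator and denominator: v_5(19/775) = -2. Step 2 — apply |x|_p = p^{-v_p(x)} = 5^{2} = 25.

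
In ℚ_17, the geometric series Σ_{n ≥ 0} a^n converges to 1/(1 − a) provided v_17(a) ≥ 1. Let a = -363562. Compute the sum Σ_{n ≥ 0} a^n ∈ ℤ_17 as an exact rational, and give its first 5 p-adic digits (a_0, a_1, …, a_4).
Σ a^n = 1/(1 − a) = 1/363563;  first 5 digits = (1, 0, 0, 11, 12)

v_17(a) = 3 ≥ 1, so the series converges in ℤ_17 to 1/(1 − a) = 1/(1 − (-363562)) = 1/363563. Expand this rational in ℤ_17: compute digits iteratively via d_i = x_i mod 17, x_{i+1} = (x_i − d_i)/17. The first 5 digits are (1, 0, 0, 11, 12).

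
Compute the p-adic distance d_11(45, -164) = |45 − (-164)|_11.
d_11(45, -164) = 1/11

Step 1 — x − y = 45 − (-164) = 209. Step 2 — v_11(209) = 1 (factor: 209 = (11^1 · 19); the sign does not affect v_p). Step 3 — |x − y|_11 = 11^{-1} = 1/11.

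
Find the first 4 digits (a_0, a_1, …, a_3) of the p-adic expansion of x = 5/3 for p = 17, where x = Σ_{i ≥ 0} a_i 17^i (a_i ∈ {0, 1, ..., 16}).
(a_0, …, a_3) = (13, 5, 11, 5)

v_17(5/3) = 0 (numerator and denominator both coprime to 17), so x ∈ ℤ_17^×. Compute digits iteratively via a_i = x_i mod 17, x_{i+1} = (x_i − a_i)/17, with x_0 = x:
  x_0 = 5/3;  a_0 = 13;  x_1 = (x_0 − 13)/17 = -2/3
  x_1 = -2/3;  a_1 = 5;  x_2 = (x_1 − 5)/17 = -1/3
  x_2 = -1/3;  a_2 = 11;  x_3 = (x_2 − 11)/17 = -2/3
  x_3 = -2/3;  a_3 = 5;  x_4 = (x_3 − 5)/17 = -1/3
Digits: (13, 5, 11, 5).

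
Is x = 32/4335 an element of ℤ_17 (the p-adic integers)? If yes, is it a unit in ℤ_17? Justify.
x ∉ ℤ_17 (v_17(x) = -2 < 0)

ℤ_17 = {x ∈ ℚ_17 : v_17(x) ≥ 0} and ℤ_17^× = {x ∈ ℤ_17 : v_17(x) = 0}. Here v_17(32/4335) = v_17(num) − v_17(den) = -2; compare against these criteria.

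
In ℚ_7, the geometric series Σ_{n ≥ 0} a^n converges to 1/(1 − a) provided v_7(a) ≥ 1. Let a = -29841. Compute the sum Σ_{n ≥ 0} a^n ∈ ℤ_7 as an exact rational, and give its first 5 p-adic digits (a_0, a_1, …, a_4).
Σ a^n = 1/(1 − a) = 1/29842;  first 5 digits = (1, 0, 0, 4, 1)

v_7(a) = 3 ≥ 1, so the series converges in ℤ_7 to 1/(1 − a) = 1/(1 − (-29841)) = 1/29842. Expand this rational in ℤ_7: compute digits iteratively via d_i = x_i mod 7, x_{i+1} = (x_i − d_i)/7. The first 5 digits are (1, 0, 0, 4, 1).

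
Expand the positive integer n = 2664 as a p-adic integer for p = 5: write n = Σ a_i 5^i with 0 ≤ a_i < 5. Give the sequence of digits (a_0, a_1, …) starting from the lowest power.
(a_0, a_1, …) = (4, 2, 1, 1, 4)

Repeated division by 5 gives the digits low-to-high: 2664 = 4 + 2·5^1 + 1·5^2 + 1·5^3 + 4·5^4. Digit sequence: (4, 2, 1, 1, 4).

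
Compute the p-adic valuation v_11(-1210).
v_11(-1210) = 2

v_11(n) is the largest exponent k such that 11^k divides n. Factor out: -1210 = -11^2 · 10. (Sign doesn't affect v_p.) So v_11(-1210) = 2.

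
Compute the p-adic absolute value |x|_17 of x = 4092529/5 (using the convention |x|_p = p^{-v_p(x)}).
|4092529/5|_17 = 1/83521

Step 1 — compute v_17(x) by factoring powers of 17 out of the numerator and denominator: v_17(4092529/5) = 4. Step 2 — apply |x|_p = p^{-v_p(x)} = 17^{-4} = 1/83521.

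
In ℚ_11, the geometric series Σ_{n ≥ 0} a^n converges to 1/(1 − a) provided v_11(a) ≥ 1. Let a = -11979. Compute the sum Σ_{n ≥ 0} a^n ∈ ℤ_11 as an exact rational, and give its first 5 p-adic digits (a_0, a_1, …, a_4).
Σ a^n = 1/(1 − a) = 1/11980;  first 5 digits = (1, 0, 0, 2, 10)

v_11(a) = 3 ≥ 1, so the series converges in ℤ_11 to 1/(1 − a) = 1/(1 − (-11979)) = 1/11980. Expand this rational in ℤ_11: compute digits iteratively via d_i = x_i mod 11, x_{i+1} = (x_i − d_i)/11. The first 5 digits are (1, 0, 0, 2, 10).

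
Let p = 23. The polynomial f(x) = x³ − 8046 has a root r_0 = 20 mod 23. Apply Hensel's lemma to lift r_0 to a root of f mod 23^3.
r_2 = 9818 (mod 12167)

Hensel: r_{i+1} = r_i − f(r_i)/f′(r_i) mod 23^{i+2}, where f′(x) = 3x². Iterate:
  r_0 = 20 (mod 23)
  r_1 = 296 (mod 529)
  r_2 = 9818 (mod 12167)
Final: r = 9818 with f(r) ≡ 0 mod 23^3.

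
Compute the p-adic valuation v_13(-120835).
v_13(-120835) = 3

v_13(n) is the largest exponent k such that 13^k divides n. Factor out: -120835 = -13^3 · 55. (Sign doesn't affect v_p.) So v_13(-120835) = 3.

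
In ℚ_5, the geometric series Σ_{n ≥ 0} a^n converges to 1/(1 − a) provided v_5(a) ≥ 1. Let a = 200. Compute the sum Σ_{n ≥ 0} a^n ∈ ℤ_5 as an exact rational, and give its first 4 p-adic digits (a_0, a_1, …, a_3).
Σ a^n = 1/(1 − a) = -1/199;  first 4 digits = (1, 0, 3, 1)

v_5(a) = 2 ≥ 1, so the series converges in ℤ_5 to 1/(1 − a) = 1/(1 − 200) = -1/199. Expand this rational in ℤ_5: compute digits iteratively via d_i = x_i mod 5, x_{i+1} = (x_i − d_i)/5. The first 4 digits are (1, 0, 3, 1).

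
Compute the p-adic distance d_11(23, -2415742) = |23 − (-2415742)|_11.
d_11(23, -2415742) = 1/161051

Step 1 — x − y = 23 − (-2415742) = 2415765. Step 2 — v_11(2415765) = 5 (factor: 2415765 = (11^5 · 15); the sign does not affect v_p). Step 3 — |x − y|_11 = 11^{-5} = 1/161051.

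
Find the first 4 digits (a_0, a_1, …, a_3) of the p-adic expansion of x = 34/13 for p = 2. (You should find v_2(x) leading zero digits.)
(a_0, …, a_3) = (0, 1, 0, 1)

v_2(34/13) = 1, so a_0 = ... = a_0 = 0. Factor out: x = 2^1 · u with u = 17/13 a unit in ℤ_2. Expand u iteratively via a_{v+i} = u_i mod 2, u_{i+1} = (u_i − a_{v+i})/2:
  u_0 = 17/13;  a_1 = 1;  u_1 = (u_0 − 1)/2 = 2/13
  u_1 = 2/13;  a_2 = 0;  u_2 = (u_1 − 0)/2 = 1/13
  u_2 = 1/13;  a_3 = 1;  u_3 = (u_2 − 1)/2 = -6/13
Digits: (0, 1, 0, 1).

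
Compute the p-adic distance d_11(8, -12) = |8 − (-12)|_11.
d_11(8, -12) = 1

Step 1 — x − y = 8 − (-12) = 20. Step 2 — v_11(20) = 0 (factor: 20 = (11^0 · 20); the sign does not affect v_p). Step 3 — |x − y|_11 = 11^{0} = 1.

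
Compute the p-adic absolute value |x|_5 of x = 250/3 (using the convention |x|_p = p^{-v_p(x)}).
|250/3|_5 = 1/125

Step 1 — compute v_5(x) by factoring powers of 5 out of the numerator and denominator: v_5(250/3) = 3. Step 2 — apply |x|_p = p^{-v_p(x)} = 5^{-3} = 1/125.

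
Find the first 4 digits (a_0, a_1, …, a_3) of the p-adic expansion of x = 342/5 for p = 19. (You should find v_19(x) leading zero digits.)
(a_0, …, a_3) = (0, 15, 7, 11)

v_19(342/5) = 1, so a_0 = ... = a_0 = 0. Factor out: x = 19^1 · u with u = 18/5 a unit in ℤ_19. Expand u iteratively via a_{v+i} = u_i mod 19, u_{i+1} = (u_i − a_{v+i})/19:
  u_0 = 18/5;  a_1 = 15;  u_1 = (u_0 − 15)/19 = -3/5
  u_1 = -3/5;  a_2 = 7;  u_2 = (u_1 − 7)/19 = -2/5
  u_2 = -2/5;  a_3 = 11;  u_3 = (u_2 − 11)/19 = -3/5
Digits: (0, 15, 7, 11).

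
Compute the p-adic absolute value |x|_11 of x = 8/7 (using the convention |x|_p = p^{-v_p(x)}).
|8/7|_11 = 1

Step 1 — compute v_11(x) by factoring powers of 11 out of the numerator and denominator: v_11(8/7) = 0. Step 2 — apply |x|_p = p^{-v_p(x)} = 11^{0} = 1.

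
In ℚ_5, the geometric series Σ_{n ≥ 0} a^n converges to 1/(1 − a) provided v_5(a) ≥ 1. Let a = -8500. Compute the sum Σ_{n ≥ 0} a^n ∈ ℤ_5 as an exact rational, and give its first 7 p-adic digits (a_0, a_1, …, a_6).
Σ a^n = 1/(1 − a) = 1/8501;  first 7 digits = (1, 0, 0, 2, 1, 2, 3)

v_5(a) = 3 ≥ 1, so the series converges in ℤ_5 to 1/(1 − a) = 1/(1 − (-8500)) = 1/8501. Expand this rational in ℤ_5: compute digits iteratively via d_i = x_i mod 5, x_{i+1} = (x_i − d_i)/5. The first 7 digits are (1, 0, 0, 2, 1, 2, 3).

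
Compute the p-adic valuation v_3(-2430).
v_3(-2430) = 5

v_3(n) is the largest exponent k such that 3^k divides n. Factor out: -2430 = -3^5 · 10. (Sign doesn't affect v_p.) So v_3(-2430) = 5.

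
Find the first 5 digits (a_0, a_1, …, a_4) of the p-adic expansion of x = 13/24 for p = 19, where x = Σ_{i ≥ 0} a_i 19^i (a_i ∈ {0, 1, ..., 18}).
(a_0, …, a_4) = (14, 8, 13, 8, 13)

v_19(13/24) = 0 (numerator and denominator both coprime to 19), so x ∈ ℤ_19^×. Compute digits iteratively via a_i = x_i mod 19, x_{i+1} = (x_i − a_i)/19, with x_0 = x:
  x_0 = 13/24;  a_0 = 14;  x_1 = (x_0 − 14)/19 = -17/24
  x_1 = -17/24;  a_1 = 8;  x_2 = (x_1 − 8)/19 = -11/24
  x_2 = -11/24;  a_2 = 13;  x_3 = (x_2 − 13)/19 = -17/24
  x_3 = -17/24;  a_3 = 8;  x_4 = (x_3 − 8)/19 = -11/24
  x_4 = -11/24;  a_4 = 13;  x_5 = (x_4 − 13)/19 = -17/24
Digits: (14, 8, 13, 8, 13).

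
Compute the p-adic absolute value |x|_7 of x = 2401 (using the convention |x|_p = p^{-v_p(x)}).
|2401|_7 = 1/2401

Step 1 — compute v_7(x) by factoring powers of 7 out of the numerator and denominator: v_7(2401) = 4. Step 2 — apply |x|_p = p^{-v_p(x)} = 7^{-4} = 1/2401.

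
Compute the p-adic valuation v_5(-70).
v_5(-70) = 1

v_5(n) is the largest exponent k such that 5^k divides n. Factor out: -70 = -5^1 · 14. (Sign doesn't affect v_p.) So v_5(-70) = 1.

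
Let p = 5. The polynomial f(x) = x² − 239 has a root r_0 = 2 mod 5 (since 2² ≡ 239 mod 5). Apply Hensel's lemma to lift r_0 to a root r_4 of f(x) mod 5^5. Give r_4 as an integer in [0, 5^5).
r_4 = 3067 (mod 3125)

Hensel's recurrence: r_{i+1} = r_i − f(r_i)·(f′(r_i))^{-1} mod 5^{i+2}, with f′(x) = 2x. Iterate:
  r_0 = 2 (mod 5)
  r_1 = 17 (mod 25)
  r_2 = 67 (mod 125)
  r_3 = 567 (mod 625)
  r_4 = 3067 (mod 3125)
Final: r_4 = 3067, and one checks f(r_4) ≡ 0 mod 5^5.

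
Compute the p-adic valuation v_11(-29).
v_11(-29) = 0

v_11(n) is the largest exponent k such that 11^k divides n. Factor out: -29 = -11^0 · 29. (Sign doesn't affect v_p.) So v_11(-29) = 0.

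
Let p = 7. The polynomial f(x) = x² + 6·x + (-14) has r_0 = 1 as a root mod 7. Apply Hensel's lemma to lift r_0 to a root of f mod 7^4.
r_3 = 1968 (mod 2401)

Hensel: r_{i+1} = r_i − f(r_i)·(f′(r_i))^{-1} mod 7^{i+2}, f′(x) = 2x + 6. Iterate:
  r_0 = 1 (mod 7)
  r_1 = 8 (mod 49)
  r_2 = 253 (mod 343)
  r_3 = 1968 (mod 2401)
Final: r = 1968 satisfies f(r) ≡ 0 mod 7^4.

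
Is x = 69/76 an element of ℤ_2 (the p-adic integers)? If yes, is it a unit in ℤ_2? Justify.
x ∉ ℤ_2 (v_2(x) = -2 < 0)

ℤ_2 = {x ∈ ℚ_2 : v_2(x) ≥ 0} and ℤ_2^× = {x ∈ ℤ_2 : v_2(x) = 0}. Here v_2(69/76) = v_2(num) − v_2(den) = -2; compare against these criteria.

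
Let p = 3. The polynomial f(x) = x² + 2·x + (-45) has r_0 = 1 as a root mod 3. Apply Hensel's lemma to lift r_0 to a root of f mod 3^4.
r_3 = 16 (mod 81)

Hensel: r_{i+1} = r_i − f(r_i)·(f′(r_i))^{-1} mod 3^{i+2}, f′(x) = 2x + 2. Iterate:
  r_0 = 1 (mod 3)
  r_1 = 7 (mod 9)
  r_2 = 16 (mod 27)
  r_3 = 16 (mod 81)
Final: r = 16 satisfies f(r) ≡ 0 mod 3^4.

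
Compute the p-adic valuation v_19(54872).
v_19(54872) = 3

v_19(n) is the largest exponent k such that 19^k divides n. Factor out: 54872 = 19^3 · 8. (Sign doesn't affect v_p.) So v_19(54872) = 3.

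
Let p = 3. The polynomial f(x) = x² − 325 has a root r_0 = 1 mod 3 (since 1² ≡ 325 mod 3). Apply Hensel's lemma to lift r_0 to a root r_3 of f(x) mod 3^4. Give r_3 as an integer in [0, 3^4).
r_3 = 1 (mod 81)

Hensel's recurrence: r_{i+1} = r_i − f(r_i)·(f′(r_i))^{-1} mod 3^{i+2}, with f′(x) = 2x. Iterate:
  r_0 = 1 (mod 3)
  r_1 = 1 (mod 9)
  r_2 = 1 (mod 27)
  r_3 = 1 (mod 81)
Final: r_3 = 1, and one checks f(r_3) ≡ 0 mod 3^4.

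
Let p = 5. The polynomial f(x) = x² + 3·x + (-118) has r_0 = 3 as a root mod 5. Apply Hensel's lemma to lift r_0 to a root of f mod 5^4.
r_3 = 153 (mod 625)

Hensel: r_{i+1} = r_i − f(r_i)·(f′(r_i))^{-1} mod 5^{i+2}, f′(x) = 2x + 3. Iterate:
  r_0 = 3 (mod 5)
  r_1 = 3 (mod 25)
  r_2 = 28 (mod 125)
  r_3 = 153 (mod 625)
Final: r = 153 satisfies f(r) ≡ 0 mod 5^4.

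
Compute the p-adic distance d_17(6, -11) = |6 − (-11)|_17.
d_17(6, -11) = 1/17

Step 1 — x − y = 6 − (-11) = 17. Step 2 — v_17(17) = 1 (factor: 17 = (17^1 · 1); the sign does not affect v_p). Step 3 — |x − y|_17 = 17^{-1} = 1/17.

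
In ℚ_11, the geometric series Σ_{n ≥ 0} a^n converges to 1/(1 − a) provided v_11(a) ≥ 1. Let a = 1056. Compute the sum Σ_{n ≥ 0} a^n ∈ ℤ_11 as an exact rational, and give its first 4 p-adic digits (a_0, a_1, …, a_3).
Σ a^n = 1/(1 − a) = -1/1055;  first 4 digits = (1, 8, 6, 8)

v_11(a) = 1 ≥ 1, so the series converges in ℤ_11 to 1/(1 − a) = 1/(1 − 1056) = -1/1055. Expand this rational in ℤ_11: compute digits iteratively via d_i = x_i mod 11, x_{i+1} = (x_i − d_i)/11. The first 4 digits are (1, 8, 6, 8).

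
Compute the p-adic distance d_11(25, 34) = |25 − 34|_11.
d_11(25, 34) = 1

Step 1 — x − y = 25 − 34 = -9. Step 2 — v_11(-9) = 0 (factor: -9 = −(11^0 · 9); the sign does not affect v_p). Step 3 — |x − y|_11 = 11^{0} = 1.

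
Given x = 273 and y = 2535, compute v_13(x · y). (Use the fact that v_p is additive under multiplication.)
v_13(692055) = 3

v_p(x) = 1 (factor: 273 = 13^1 · 21); v_p(y) = 2 (factor: 2535 = 13^2 · 15). Additivity: v_p(xy) = v_p(x) + v_p(y) = 1 + 2 = 3. (Direct check: xy = 692055 = 13^3 · (315).)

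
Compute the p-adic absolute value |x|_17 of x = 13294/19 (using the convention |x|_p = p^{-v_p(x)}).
|13294/19|_17 = 1/289

Step 1 — compute v_17(x) by factoring powers of 17 out of the numerator and denominator: v_17(13294/19) = 2. Step 2 — apply |x|_p = p^{-v_p(x)} = 17^{-2} = 1/289.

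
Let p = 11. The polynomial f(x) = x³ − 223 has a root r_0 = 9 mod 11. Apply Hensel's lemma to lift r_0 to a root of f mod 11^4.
r_3 = 7731 (mod 14641)

Hensel: r_{i+1} = r_i − f(r_i)/f′(r_i) mod 11^{i+2}, where f′(x) = 3x². Iterate:
  r_0 = 9 (mod 11)
  r_1 = 108 (mod 121)
  r_2 = 1076 (mod 1331)
  r_3 = 7731 (mod 14641)
Final: r = 7731 with f(r) ≡ 0 mod 11^4.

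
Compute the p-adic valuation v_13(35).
v_13(35) = 0

v_13(n) is the largest exponent k such that 13^k divides n. Factor out: 35 = 13^0 · 35. (Sign doesn't affect v_p.) So v_13(35) = 0.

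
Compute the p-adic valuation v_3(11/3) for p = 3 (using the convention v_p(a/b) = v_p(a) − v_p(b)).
v_3(11/3) = -1

Factor powers of 3 from the numerator and denominator of the reduced fraction: 11 = 3^0 · 11 and 3 = 3^1 · 1. Apply v_p(a/b) = v_p(a) − v_p(b): v_3(11/3) = 0 − 1 = -1.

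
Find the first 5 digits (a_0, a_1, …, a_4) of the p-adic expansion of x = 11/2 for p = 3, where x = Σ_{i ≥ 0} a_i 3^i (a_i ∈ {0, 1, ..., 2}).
(a_0, …, a_4) = (1, 0, 2, 1, 1)

v_3(11/2) = 0 (numerator and denominator both coprime to 3), so x ∈ ℤ_3^×. Compute digits iteratively via a_i = x_i mod 3, x_{i+1} = (x_i − a_i)/3, with x_0 = x:
  x_0 = 11/2;  a_0 = 1;  x_1 = (x_0 − 1)/3 = 3/2
  x_1 = 3/2;  a_1 = 0;  x_2 = (x_1 − 0)/3 = 1/2
  x_2 = 1/2;  a_2 = 2;  x_3 = (x_2 − 2)/3 = -1/2
  x_3 = -1/2;  a_3 = 1;  x_4 = (x_3 − 1)/3 = -1/2
  x_4 = -1/2;  a_4 = 1;  x_5 = (x_4 − 1)/3 = -1/2
Digits: (1, 0, 2, 1, 1).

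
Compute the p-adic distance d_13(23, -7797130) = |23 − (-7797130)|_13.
d_13(23, -7797130) = 1/371293

Step 1 — x − y = 23 − (-7797130) = 7797153. Step 2 — v_13(7797153) = 5 (factor: 7797153 = (13^5 · 21); the sign does not affect v_p). Step 3 — |x − y|_13 = 13^{-5} = 1/371293.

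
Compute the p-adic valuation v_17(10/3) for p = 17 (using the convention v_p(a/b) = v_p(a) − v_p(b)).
v_17(10/3) = 0

Factor powers of 17 from the numerator and denominator of the reduced fraction: 10 = 17^0 · 10 and 3 = 17^0 · 3. Apply v_p(a/b) = v_p(a) − v_p(b): v_17(10/3) = 0 − 0 = 0.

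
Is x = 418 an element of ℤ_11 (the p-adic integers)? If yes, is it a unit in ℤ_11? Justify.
x ∈ ℤ_11 but not a unit; v_11(x) = 1 > 0

ℤ_11 = {x ∈ ℚ_11 : v_11(x) ≥ 0} and ℤ_11^× = {x ∈ ℤ_11 : v_11(x) = 0}. Here v_11(418) = v_11(num) − v_11(den) = 1; compare against these criteria.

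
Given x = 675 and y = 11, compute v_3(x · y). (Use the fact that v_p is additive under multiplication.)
v_3(7425) = 3

v_p(x) = 3 (factor: 675 = 3^3 · 25); v_p(y) = 0 (factor: 11 = 3^0 · 11). Additivity: v_p(xy) = v_p(x) + v_p(y) = 3 + 0 = 3. (Direct check: xy = 7425 = 3^3 · (275).)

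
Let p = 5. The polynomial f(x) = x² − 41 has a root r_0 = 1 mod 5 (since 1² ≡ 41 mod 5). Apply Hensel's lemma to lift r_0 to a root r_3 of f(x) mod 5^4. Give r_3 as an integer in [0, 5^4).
r_3 = 71 (mod 625)

Hensel's recurrence: r_{i+1} = r_i − f(r_i)·(f′(r_i))^{-1} mod 5^{i+2}, with f′(x) = 2x. Iterate:
  r_0 = 1 (mod 5)
  r_1 = 21 (mod 25)
  r_2 = 71 (mod 125)
  r_3 = 71 (mod 625)
Final: r_3 = 71, and one checks f(r_3) ≡ 0 mod 5^4.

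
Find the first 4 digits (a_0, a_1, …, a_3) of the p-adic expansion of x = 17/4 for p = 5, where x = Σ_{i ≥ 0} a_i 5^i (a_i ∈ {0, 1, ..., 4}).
(a_0, …, a_3) = (3, 4, 3, 3)

v_5(17/4) = 0 (numerator and denominator both coprime to 5), so x ∈ ℤ_5^×. Compute digits iteratively via a_i = x_i mod 5, x_{i+1} = (x_i − a_i)/5, with x_0 = x:
  x_0 = 17/4;  a_0 = 3;  x_1 = (x_0 − 3)/5 = 1/4
  x_1 = 1/4;  a_1 = 4;  x_2 = (x_1 − 4)/5 = -3/4
  x_2 = -3/4;  a_2 = 3;  x_3 = (x_2 − 3)/5 = -3/4
  x_3 = -3/4;  a_3 = 3;  x_4 = (x_3 − 3)/5 = -3/4
Digits: (3, 4, 3, 3).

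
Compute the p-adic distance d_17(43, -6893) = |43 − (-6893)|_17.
d_17(43, -6893) = 1/289

Step 1 — x − y = 43 − (-6893) = 6936. Step 2 — v_17(6936) = 2 (factor: 6936 = (17^2 · 24); the sign does not affect v_p). Step 3 — |x − y|_17 = 17^{-2} = 1/289.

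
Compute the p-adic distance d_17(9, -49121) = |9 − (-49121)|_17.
d_17(9, -49121) = 1/4913

Step 1 — x − y = 9 − (-49121) = 49130. Step 2 — v_17(49130) = 3 (factor: 49130 = (17^3 · 10); the sign does not affect v_p). Step 3 — |x − y|_17 = 17^{-3} = 1/4913.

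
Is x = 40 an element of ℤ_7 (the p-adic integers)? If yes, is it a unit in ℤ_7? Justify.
x ∈ ℤ_7^× (unit); v_7(x) = 0

ℤ_7 = {x ∈ ℚ_7 : v_7(x) ≥ 0} and ℤ_7^× = {x ∈ ℤ_7 : v_7(x) = 0}. Here v_7(40) = v_7(num) − v_7(den) = 0; compare against these criteria.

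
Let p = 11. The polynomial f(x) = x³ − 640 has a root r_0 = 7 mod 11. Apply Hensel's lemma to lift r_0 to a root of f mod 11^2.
r_1 = 51 (mod 121)

Hensel: r_{i+1} = r_i − f(r_i)/f′(r_i) mod 11^{i+2}, where f′(x) = 3x². Iterate:
  r_0 = 7 (mod 11)
  r_1 = 51 (mod 121)
Final: r = 51 with f(r) ≡ 0 mod 11^2.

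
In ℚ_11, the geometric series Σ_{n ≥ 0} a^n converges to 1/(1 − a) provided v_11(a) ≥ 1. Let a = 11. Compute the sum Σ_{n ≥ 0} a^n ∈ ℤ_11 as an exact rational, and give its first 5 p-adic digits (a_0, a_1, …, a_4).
Σ a^n = 1/(1 − a) = -1/10;  first 5 digits = (1, 1, 1, 1, 1)

v_11(a) = 1 ≥ 1, so the series converges in ℤ_11 to 1/(1 − a) = 1/(1 − 11) = -1/10. Expand this rational in ℤ_11: compute digits iteratively via d_i = x_i mod 11, x_{i+1} = (x_i − d_i)/11. The first 5 digits are (1, 1, 1, 1, 1).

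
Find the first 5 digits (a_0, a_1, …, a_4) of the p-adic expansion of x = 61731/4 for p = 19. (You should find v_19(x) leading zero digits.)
(a_0, …, a_4) = (0, 0, 0, 7, 14)

v_19(61731/4) = 3, so a_0 = ... = a_2 = 0. Factor out: x = 19^3 · u with u = 9/4 a unit in ℤ_19. Expand u iteratively via a_{v+i} = u_i mod 19, u_{i+1} = (u_i − a_{v+i})/19:
  u_0 = 9/4;  a_3 = 7;  u_1 = (u_0 − 7)/19 = -1/4
  u_1 = -1/4;  a_4 = 14;  u_2 = (u_1 − 14)/19 = -3/4
Digits: (0, 0, 0, 7, 14).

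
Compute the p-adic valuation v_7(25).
v_7(25) = 0

v_7(n) is the largest exponent k such that 7^k divides n. Factor out: 25 = 7^0 · 25. (Sign doesn't affect v_p.) So v_7(25) = 0.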